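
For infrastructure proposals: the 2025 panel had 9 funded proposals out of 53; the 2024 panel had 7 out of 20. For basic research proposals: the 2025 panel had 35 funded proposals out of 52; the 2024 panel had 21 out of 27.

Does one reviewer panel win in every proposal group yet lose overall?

Infrastructure: the 2025 panel 9/53 = 17.0%, the 2024 panel 7/20 = 35.0% → the 2024 panel
Basic research: the 2025 panel 35/52 = 67.3%, the 2024 panel 21/27 = 77.8% → the 2024 panel
Overall: the 2025 panel 44/105 = 41.9%, the 2024 panel 28/47 = 59.6% → the 2024 panel
The 2024 panel wins overall and in every proposal group — no reversal.

No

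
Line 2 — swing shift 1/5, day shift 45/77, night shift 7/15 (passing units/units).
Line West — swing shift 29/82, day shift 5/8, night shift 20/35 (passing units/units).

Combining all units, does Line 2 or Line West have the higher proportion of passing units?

Swing shift: Line 2 1/5 = 20.0%, Line West 29/82 = 35.4% → Line West
Day shift: Line 2 45/77 = 58.4%, Line West 5/8 = 62.5% → Line West
Night shift: Line 2 7/15 = 46.7%, Line West 20/35 = 57.1% → Line West
Overall: Line 2 53/97 = 54.6%, Line West 54/125 = 43.2% → Line 2
(Line West wins every shift group but Line 2 wins overall — Line West's units skew toward the low-rate swing shift group.)

Line 2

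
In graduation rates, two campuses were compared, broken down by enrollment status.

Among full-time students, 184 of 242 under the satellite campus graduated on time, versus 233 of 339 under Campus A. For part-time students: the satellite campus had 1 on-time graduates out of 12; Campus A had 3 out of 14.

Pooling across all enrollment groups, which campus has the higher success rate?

Full-time: the satellite campus 184/242 = 76.0%, Campus A 233/339 = 68.7% → the satellite campus
Part-time: the satellite campus 1/12 = 8.3%, Campus A 3/14 = 21.4% → Campus A
Overall: the satellite campus 185/254 = 72.8%, Campus A 236/353 = 66.9% → the satellite campus
(Neither sweeps every enrollment group, but the satellite campus has the higher pooled rate.)

the satellite campus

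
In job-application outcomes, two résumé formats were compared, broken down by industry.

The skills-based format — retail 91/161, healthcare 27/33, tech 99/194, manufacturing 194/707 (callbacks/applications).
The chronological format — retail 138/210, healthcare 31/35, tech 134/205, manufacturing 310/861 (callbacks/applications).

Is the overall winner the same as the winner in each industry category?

Retail: the skills-based format 91/161 = 56.5%, the chronological format 138/210 = 65.7% → the chronological format
Healthcare: the skills-based format 27/33 = 81.8%, the chronological format 31/35 = 88.6% → the chronological format
Tech: the skills-based format 99/194 = 51.0%, the chronological format 134/205 = 65.4% → the chronological format
Manufacturing: the skills-based format 194/707 = 27.4%, the chronological format 310/861 = 36.0% → the chronological format
Overall: the skills-based format 411/1095 = 37.5%, the chronological format 613/1311 = 46.8% → the chronological format
The chronological format wins overall and in every industry group — no reversal.

Yes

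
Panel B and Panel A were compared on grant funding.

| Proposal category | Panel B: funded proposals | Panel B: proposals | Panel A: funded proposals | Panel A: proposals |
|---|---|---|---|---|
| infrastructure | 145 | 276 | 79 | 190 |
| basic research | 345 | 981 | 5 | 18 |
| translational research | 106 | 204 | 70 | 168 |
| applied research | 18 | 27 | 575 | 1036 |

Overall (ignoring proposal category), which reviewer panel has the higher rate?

Panel A

Infrastructure: Panel B 145/276 = 52.5%, Panel A 79/190 = 41.6% → Panel B
Basic research: Panel B 345/981 = 35.2%, Panel A 5/18 = 27.8% → Panel B
Translational research: Panel B 106/204 = 52.0%, Panel A 70/168 = 41.7% → Panel B
Applied research: Panel B 18/27 = 66.7%, Panel A 575/1036 = 55.5% → Panel B
Overall: Panel B 614/1488 = 41.3%, Panel A 729/1412 = 51.6% → Panel A
(Panel B wins every proposal group but Panel A wins overall — Panel B's proposals skew toward the low-rate basic research group.)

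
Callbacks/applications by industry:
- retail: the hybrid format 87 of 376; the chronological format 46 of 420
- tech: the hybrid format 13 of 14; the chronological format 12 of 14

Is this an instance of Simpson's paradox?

Retail: the hybrid format 87/376 = 23.1%, the chronological format 46/420 = 11.0% → the hybrid format
Tech: the hybrid format 13/14 = 92.9%, the chronological format 12/14 = 85.7% → the hybrid format
Overall: the hybrid format 100/390 = 25.6%, the chronological format 58/434 = 13.4% → the hybrid format
The hybrid format wins overall and in every industry group — no reversal.

No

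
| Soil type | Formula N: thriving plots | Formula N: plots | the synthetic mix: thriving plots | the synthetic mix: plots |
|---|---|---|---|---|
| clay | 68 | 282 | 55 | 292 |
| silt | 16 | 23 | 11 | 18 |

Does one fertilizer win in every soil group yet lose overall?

Clay: Formula N 68/282 = 24.1%, the synthetic mix 55/292 = 18.8% → Formula N
Silt: Formula N 16/23 = 69.6%, the synthetic mix 11/18 = 61.1% → Formula N
Overall: Formula N 84/305 = 27.5%, the synthetic mix 66/310 = 21.3% → Formula N
Formula N wins overall and in every soil group — no reversal.

No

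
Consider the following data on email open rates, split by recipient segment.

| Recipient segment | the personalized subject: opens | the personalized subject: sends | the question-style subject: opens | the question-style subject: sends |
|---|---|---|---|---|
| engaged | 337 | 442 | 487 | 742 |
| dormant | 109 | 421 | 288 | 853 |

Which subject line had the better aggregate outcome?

Engaged: the personalized subject 337/442 = 76.2%, the question-style subject 487/742 = 65.6% → the personalized subject
Dormant: the personalized subject 109/421 = 25.9%, the question-style subject 288/853 = 33.8% → the question-style subject
Overall: the personalized subject 446/863 = 51.7%, the question-style subject 775/1595 = 48.6% → the personalized subject
(Neither sweeps every recipient group, but the personalized subject has the higher pooled rate.)

the personalized subject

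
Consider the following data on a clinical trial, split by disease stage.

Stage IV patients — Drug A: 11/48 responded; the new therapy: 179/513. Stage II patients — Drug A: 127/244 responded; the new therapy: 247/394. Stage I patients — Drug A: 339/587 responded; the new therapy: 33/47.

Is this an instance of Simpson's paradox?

Yes

Stage IV: Drug A 11/48 = 22.9%, the new therapy 179/513 = 34.9% → the new therapy
Stage II: Drug A 127/244 = 52.0%, the new therapy 247/394 = 62.7% → the new therapy
Stage I: Drug A 339/587 = 57.8%, the new therapy 33/47 = 70.2% → the new therapy
Overall: Drug A 477/879 = 54.3%, the new therapy 459/954 = 48.1% → Drug A
The new therapy wins each disease group but Drug A wins overall — the comparison reverses. The new therapy's patients skew toward stage IV, which has a lower base rate.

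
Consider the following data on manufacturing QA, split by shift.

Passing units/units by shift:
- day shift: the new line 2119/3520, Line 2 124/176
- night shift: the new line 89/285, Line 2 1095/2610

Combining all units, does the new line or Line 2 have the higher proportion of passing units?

the new line

Day shift: the new line 2119/3520 = 60.2%, Line 2 124/176 = 70.5% → Line 2
Night shift: the new line 89/285 = 31.2%, Line 2 1095/2610 = 42.0% → Line 2
Overall: the new line 2208/3805 = 58.0%, Line 2 1219/2786 = 43.8% → the new line
(Line 2 wins every shift group but the new line wins overall — Line 2's units skew toward the low-rate night shift group.)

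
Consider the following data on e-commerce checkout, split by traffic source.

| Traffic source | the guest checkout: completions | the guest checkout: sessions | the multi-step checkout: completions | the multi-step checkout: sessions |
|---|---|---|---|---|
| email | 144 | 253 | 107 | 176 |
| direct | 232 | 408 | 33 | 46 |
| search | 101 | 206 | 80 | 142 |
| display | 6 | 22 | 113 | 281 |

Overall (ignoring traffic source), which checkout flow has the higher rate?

the guest checkout

Email: the guest checkout 144/253 = 56.9%, the multi-step checkout 107/176 = 60.8% → the multi-step checkout
Direct: the guest checkout 232/408 = 56.9%, the multi-step checkout 33/46 = 71.7% → the multi-step checkout
Search: the guest checkout 101/206 = 49.0%, the multi-step checkout 80/142 = 56.3% → the multi-step checkout
Display: the guest checkout 6/22 = 27.3%, the multi-step checkout 113/281 = 40.2% → the multi-step checkout
Overall: the guest checkout 483/889 = 54.3%, the multi-step checkout 333/645 = 51.6% → the guest checkout
(The multi-step checkout wins every traffic group but the guest checkout wins overall — the multi-step checkout's sessions skew toward the low-rate display group.)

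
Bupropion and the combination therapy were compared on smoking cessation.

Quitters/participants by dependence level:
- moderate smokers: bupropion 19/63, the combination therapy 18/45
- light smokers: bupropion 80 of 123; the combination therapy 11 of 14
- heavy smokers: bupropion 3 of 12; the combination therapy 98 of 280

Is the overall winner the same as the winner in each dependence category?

Moderate smokers: bupropion 19/63 = 30.2%, the combination therapy 18/45 = 40.0% → the combination therapy
Light smokers: bupropion 80/123 = 65.0%, the combination therapy 11/14 = 78.6% → the combination therapy
Heavy smokers: bupropion 3/12 = 25.0%, the combination therapy 98/280 = 35.0% → the combination therapy
Overall: bupropion 102/198 = 51.5%, the combination therapy 127/339 = 37.5% → bupropion
The combination therapy wins each dependence group but bupropion wins overall — the comparison reverses. The combination therapy's participants skew toward heavy smokers, which has a lower base rate.

No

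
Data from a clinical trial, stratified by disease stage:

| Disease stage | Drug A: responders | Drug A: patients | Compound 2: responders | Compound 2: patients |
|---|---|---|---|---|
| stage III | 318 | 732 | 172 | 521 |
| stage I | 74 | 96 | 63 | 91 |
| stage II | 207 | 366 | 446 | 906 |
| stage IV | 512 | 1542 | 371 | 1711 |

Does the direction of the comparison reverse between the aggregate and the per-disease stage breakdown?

No

Stage III: Drug A 318/732 = 43.4%, Compound 2 172/521 = 33.0% → Drug A
Stage I: Drug A 74/96 = 77.1%, Compound 2 63/91 = 69.2% → Drug A
Stage II: Drug A 207/366 = 56.6%, Compound 2 446/906 = 49.2% → Drug A
Stage IV: Drug A 512/1542 = 33.2%, Compound 2 371/1711 = 21.7% → Drug A
Overall: Drug A 1111/2736 = 40.6%, Compound 2 1052/3229 = 32.6% → Drug A
Drug A wins overall and in every disease group — no reversal.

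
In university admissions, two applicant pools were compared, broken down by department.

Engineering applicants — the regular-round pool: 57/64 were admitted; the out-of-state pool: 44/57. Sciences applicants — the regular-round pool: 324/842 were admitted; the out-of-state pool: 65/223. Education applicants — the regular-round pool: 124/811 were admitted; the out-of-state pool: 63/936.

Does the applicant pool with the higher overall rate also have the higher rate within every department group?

Yes

Engineering: the regular-round pool 57/64 = 89.1%, the out-of-state pool 44/57 = 77.2% → the regular-round pool
Sciences: the regular-round pool 324/842 = 38.5%, the out-of-state pool 65/223 = 29.1% → the regular-round pool
Education: the regular-round pool 124/811 = 15.3%, the out-of-state pool 63/936 = 6.7% → the regular-round pool
Overall: the regular-round pool 505/1717 = 29.4%, the out-of-state pool 172/1216 = 14.1% → the regular-round pool
The regular-round pool wins overall and in every department group — no reversal.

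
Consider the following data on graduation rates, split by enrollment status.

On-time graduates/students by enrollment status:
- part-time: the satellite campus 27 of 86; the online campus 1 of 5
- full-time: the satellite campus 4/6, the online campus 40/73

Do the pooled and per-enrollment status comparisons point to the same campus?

Part-time: the satellite campus 27/86 = 31.4%, the online campus 1/5 = 20.0% → the satellite campus
Full-time: the satellite campus 4/6 = 66.7%, the online campus 40/73 = 54.8% → the satellite campus
Overall: the satellite campus 31/92 = 33.7%, the online campus 41/78 = 52.6% → the online campus
The satellite campus wins each enrollment group but the online campus wins overall — the comparison reverses. The satellite campus's students skew toward part-time, which has a lower base rate.

No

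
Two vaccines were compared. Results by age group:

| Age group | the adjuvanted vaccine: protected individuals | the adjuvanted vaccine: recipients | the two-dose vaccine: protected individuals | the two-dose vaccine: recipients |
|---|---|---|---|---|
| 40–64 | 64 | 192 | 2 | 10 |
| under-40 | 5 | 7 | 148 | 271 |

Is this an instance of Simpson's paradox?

Yes

40–64: the adjuvanted vaccine 64/192 = 33.3%, the two-dose vaccine 2/10 = 20.0% → the adjuvanted vaccine
Under-40: the adjuvanted vaccine 5/7 = 71.4%, the two-dose vaccine 148/271 = 54.6% → the adjuvanted vaccine
Overall: the adjuvanted vaccine 69/199 = 34.7%, the two-dose vaccine 150/281 = 53.4% → the two-dose vaccine
The adjuvanted vaccine wins each age group but the two-dose vaccine wins overall — the comparison reverses. The adjuvanted vaccine's recipients skew toward 40–64, which has a lower base rate.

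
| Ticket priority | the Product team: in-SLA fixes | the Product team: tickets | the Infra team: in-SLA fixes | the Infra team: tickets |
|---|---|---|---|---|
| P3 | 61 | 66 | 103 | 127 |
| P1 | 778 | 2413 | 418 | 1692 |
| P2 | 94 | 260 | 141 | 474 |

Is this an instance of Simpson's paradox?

No

P3: the Product team 61/66 = 92.4%, the Infra team 103/127 = 81.1% → the Product team
P1: the Product team 778/2413 = 32.2%, the Infra team 418/1692 = 24.7% → the Product team
P2: the Product team 94/260 = 36.2%, the Infra team 141/474 = 29.7% → the Product team
Overall: the Product team 933/2739 = 34.1%, the Infra team 662/2293 = 28.9% → the Product team
The Product team wins overall and in every ticket group — no reversal.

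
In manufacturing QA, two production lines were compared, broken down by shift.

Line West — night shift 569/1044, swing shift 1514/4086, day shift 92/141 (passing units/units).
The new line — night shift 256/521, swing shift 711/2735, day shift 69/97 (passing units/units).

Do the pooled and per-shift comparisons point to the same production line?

No

Night shift: Line West 569/1044 = 54.5%, the new line 256/521 = 49.1% → Line West
Swing shift: Line West 1514/4086 = 37.1%, the new line 711/2735 = 26.0% → Line West
Day shift: Line West 92/141 = 65.2%, the new line 69/97 = 71.1% → the new line
Overall: Line West 2175/5271 = 41.3%, the new line 1036/3353 = 30.9% → Line West
Neither sweeps: Line West wins 2 of 3 groups, the new line wins 1. Line West wins overall but not every group — no Simpson reversal.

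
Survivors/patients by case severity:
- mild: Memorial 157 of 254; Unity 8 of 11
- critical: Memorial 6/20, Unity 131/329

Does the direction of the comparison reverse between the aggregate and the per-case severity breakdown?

Yes

Mild: Memorial 157/254 = 61.8%, Unity 8/11 = 72.7% → Unity
Critical: Memorial 6/20 = 30.0%, Unity 131/329 = 39.8% → Unity
Overall: Memorial 163/274 = 59.5%, Unity 139/340 = 40.9% → Memorial
Unity wins each case group but Memorial wins overall — the comparison reverses. Unity's patients skew toward critical, which has a lower base rate.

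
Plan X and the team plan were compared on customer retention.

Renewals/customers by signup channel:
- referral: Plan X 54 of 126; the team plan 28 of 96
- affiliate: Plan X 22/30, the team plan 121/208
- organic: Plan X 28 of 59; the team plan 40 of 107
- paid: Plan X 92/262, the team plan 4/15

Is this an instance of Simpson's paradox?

Yes

Referral: Plan X 54/126 = 42.9%, the team plan 28/96 = 29.2% → Plan X
Affiliate: Plan X 22/30 = 73.3%, the team plan 121/208 = 58.2% → Plan X
Organic: Plan X 28/59 = 47.5%, the team plan 40/107 = 37.4% → Plan X
Paid: Plan X 92/262 = 35.1%, the team plan 4/15 = 26.7% → Plan X
Overall: Plan X 196/477 = 41.1%, the team plan 193/426 = 45.3% → the team plan
Plan X wins each signup group but the team plan wins overall — the comparison reverses. Plan X's customers skew toward paid, which has a lower base rate.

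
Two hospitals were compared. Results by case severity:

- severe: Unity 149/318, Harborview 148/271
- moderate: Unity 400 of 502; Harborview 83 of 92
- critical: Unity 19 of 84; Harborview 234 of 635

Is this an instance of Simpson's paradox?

Yes

Severe: Unity 149/318 = 46.9%, Harborview 148/271 = 54.6% → Harborview
Moderate: Unity 400/502 = 79.7%, Harborview 83/92 = 90.2% → Harborview
Critical: Unity 19/84 = 22.6%, Harborview 234/635 = 36.9% → Harborview
Overall: Unity 568/904 = 62.8%, Harborview 465/998 = 46.6% → Unity
Harborview wins each case group but Unity wins overall — the comparison reverses. Harborview's patients skew toward critical, which has a lower base rate.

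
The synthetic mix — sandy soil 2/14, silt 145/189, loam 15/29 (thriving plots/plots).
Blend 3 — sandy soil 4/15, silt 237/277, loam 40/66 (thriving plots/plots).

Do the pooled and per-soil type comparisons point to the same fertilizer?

Yes

Sandy soil: the synthetic mix 2/14 = 14.3%, Blend 3 4/15 = 26.7% → Blend 3
Silt: the synthetic mix 145/189 = 76.7%, Blend 3 237/277 = 85.6% → Blend 3
Loam: the synthetic mix 15/29 = 51.7%, Blend 3 40/66 = 60.6% → Blend 3
Overall: the synthetic mix 162/232 = 69.8%, Blend 3 281/358 = 78.5% → Blend 3
Blend 3 wins overall and in every soil group — no reversal.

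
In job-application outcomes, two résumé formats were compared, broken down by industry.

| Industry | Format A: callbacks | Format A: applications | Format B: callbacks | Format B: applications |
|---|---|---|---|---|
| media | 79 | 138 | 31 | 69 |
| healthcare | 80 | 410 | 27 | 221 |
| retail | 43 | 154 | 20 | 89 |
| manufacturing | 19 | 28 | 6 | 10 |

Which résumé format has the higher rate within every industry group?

Media: Format A 79/138 = 57.2%, Format B 31/69 = 44.9% → Format A
Healthcare: Format A 80/410 = 19.5%, Format B 27/221 = 12.2% → Format A
Retail: Format A 43/154 = 27.9%, Format B 20/89 = 22.5% → Format A
Manufacturing: Format A 19/28 = 67.9%, Format B 6/10 = 60.0% → Format A
Format A has the higher rate in all 4 groups.

Format A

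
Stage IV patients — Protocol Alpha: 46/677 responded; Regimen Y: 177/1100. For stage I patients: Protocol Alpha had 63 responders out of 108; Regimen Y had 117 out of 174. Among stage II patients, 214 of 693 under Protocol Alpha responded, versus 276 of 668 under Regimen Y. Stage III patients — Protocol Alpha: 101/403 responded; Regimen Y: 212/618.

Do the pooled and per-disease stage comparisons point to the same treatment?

Yes

Stage IV: Protocol Alpha 46/677 = 6.8%, Regimen Y 177/1100 = 16.1% → Regimen Y
Stage I: Protocol Alpha 63/108 = 58.3%, Regimen Y 117/174 = 67.2% → Regimen Y
Stage II: Protocol Alpha 214/693 = 30.9%, Regimen Y 276/668 = 41.3% → Regimen Y
Stage III: Protocol Alpha 101/403 = 25.1%, Regimen Y 212/618 = 34.3% → Regimen Y
Overall: Protocol Alpha 424/1881 = 22.5%, Regimen Y 782/2560 = 30.5% → Regimen Y
Regimen Y wins overall and in every disease group — no reversal.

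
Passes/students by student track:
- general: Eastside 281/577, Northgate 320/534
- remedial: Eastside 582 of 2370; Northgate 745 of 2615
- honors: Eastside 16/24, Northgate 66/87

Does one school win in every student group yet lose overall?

General: Eastside 281/577 = 48.7%, Northgate 320/534 = 59.9% → Northgate
Remedial: Eastside 582/2370 = 24.6%, Northgate 745/2615 = 28.5% → Northgate
Honors: Eastside 16/24 = 66.7%, Northgate 66/87 = 75.9% → Northgate
Overall: Eastside 879/2971 = 29.6%, Northgate 1131/3236 = 35.0% → Northgate
Northgate wins overall and in every student group — no reversal.

No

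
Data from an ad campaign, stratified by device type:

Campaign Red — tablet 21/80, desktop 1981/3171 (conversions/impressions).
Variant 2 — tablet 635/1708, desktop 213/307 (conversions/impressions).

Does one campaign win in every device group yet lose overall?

Tablet: Campaign Red 21/80 = 26.2%, Variant 2 635/1708 = 37.2% → Variant 2
Desktop: Campaign Red 1981/3171 = 62.5%, Variant 2 213/307 = 69.4% → Variant 2
Overall: Campaign Red 2002/3251 = 61.6%, Variant 2 848/2015 = 42.1% → Campaign Red
Variant 2 wins each device group but Campaign Red wins overall — the comparison reverses. Variant 2's impressions skew toward tablet, which has a lower base rate.

Yes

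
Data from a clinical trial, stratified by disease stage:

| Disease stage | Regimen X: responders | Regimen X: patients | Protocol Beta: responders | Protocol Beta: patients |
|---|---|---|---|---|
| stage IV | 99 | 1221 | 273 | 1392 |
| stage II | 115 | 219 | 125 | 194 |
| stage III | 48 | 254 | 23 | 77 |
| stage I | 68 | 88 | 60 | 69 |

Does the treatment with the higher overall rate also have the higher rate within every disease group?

Stage IV: Regimen X 99/1221 = 8.1%, Protocol Beta 273/1392 = 19.6% → Protocol Beta
Stage II: Regimen X 115/219 = 52.5%, Protocol Beta 125/194 = 64.4% → Protocol Beta
Stage III: Regimen X 48/254 = 18.9%, Protocol Beta 23/77 = 29.9% → Protocol Beta
Stage I: Regimen X 68/88 = 77.3%, Protocol Beta 60/69 = 87.0% → Protocol Beta
Overall: Regimen X 330/1782 = 18.5%, Protocol Beta 481/1732 = 27.8% → Protocol Beta
Protocol Beta wins overall and in every disease group — no reversal.

Yes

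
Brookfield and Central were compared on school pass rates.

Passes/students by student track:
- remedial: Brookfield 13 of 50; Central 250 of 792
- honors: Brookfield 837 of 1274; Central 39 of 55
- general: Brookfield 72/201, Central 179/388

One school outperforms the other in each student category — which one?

Remedial: Brookfield 13/50 = 26.0%, Central 250/792 = 31.6% → Central
Honors: Brookfield 837/1274 = 65.7%, Central 39/55 = 70.9% → Central
General: Brookfield 72/201 = 35.8%, Central 179/388 = 46.1% → Central
Central has the higher rate in all 3 groups.

Central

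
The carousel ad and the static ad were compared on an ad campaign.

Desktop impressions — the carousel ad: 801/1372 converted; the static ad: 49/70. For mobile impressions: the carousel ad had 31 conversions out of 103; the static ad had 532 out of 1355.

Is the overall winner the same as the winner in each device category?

No

Desktop: the carousel ad 801/1372 = 58.4%, the static ad 49/70 = 70.0% → the static ad
Mobile: the carousel ad 31/103 = 30.1%, the static ad 532/1355 = 39.3% → the static ad
Overall: the carousel ad 832/1475 = 56.4%, the static ad 581/1425 = 40.8% → the carousel ad
The static ad wins each device group but the carousel ad wins overall — the comparison reverses. The static ad's impressions skew toward mobile, which has a lower base rate.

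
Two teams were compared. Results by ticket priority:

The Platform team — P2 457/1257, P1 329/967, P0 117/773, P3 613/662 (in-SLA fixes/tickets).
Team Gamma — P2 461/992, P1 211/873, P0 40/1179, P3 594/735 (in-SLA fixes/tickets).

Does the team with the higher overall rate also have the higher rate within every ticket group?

P2: the Platform team 457/1257 = 36.4%, Team Gamma 461/992 = 46.5% → Team Gamma
P1: the Platform team 329/967 = 34.0%, Team Gamma 211/873 = 24.2% → the Platform team
P0: the Platform team 117/773 = 15.1%, Team Gamma 40/1179 = 3.4% → the Platform team
P3: the Platform team 613/662 = 92.6%, Team Gamma 594/735 = 80.8% → the Platform team
Overall: the Platform team 1516/3659 = 41.4%, Team Gamma 1306/3779 = 34.6% → the Platform team
Neither sweeps: the Platform team wins 3 of 4 groups, Team Gamma wins 1. The Platform team wins overall but not every group — no Simpson reversal.

No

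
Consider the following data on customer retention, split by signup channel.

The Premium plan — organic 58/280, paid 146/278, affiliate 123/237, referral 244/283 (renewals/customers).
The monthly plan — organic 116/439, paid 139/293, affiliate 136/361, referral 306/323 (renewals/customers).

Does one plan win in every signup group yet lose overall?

Organic: the Premium plan 58/280 = 20.7%, the monthly plan 116/439 = 26.4% → the monthly plan
Paid: the Premium plan 146/278 = 52.5%, the monthly plan 139/293 = 47.4% → the Premium plan
Affiliate: the Premium plan 123/237 = 51.9%, the monthly plan 136/361 = 37.7% → the Premium plan
Referral: the Premium plan 244/283 = 86.2%, the monthly plan 306/323 = 94.7% → the monthly plan
Overall: the Premium plan 571/1078 = 53.0%, the monthly plan 697/1416 = 49.2% → the Premium plan
Neither sweeps: the Premium plan wins 2 of 4 groups, the monthly plan wins 2. The Premium plan wins overall but not every group — no Simpson reversal.

No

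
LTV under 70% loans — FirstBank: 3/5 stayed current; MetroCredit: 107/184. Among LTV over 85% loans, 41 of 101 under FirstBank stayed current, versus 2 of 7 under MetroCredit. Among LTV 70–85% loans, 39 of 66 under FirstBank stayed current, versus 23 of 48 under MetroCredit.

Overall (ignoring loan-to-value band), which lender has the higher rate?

LTV under 70%: FirstBank 3/5 = 60.0%, MetroCredit 107/184 = 58.2% → FirstBank
LTV over 85%: FirstBank 41/101 = 40.6%, MetroCredit 2/7 = 28.6% → FirstBank
LTV 70–85%: FirstBank 39/66 = 59.1%, MetroCredit 23/48 = 47.9% → FirstBank
Overall: FirstBank 83/172 = 48.3%, MetroCredit 132/239 = 55.2% → MetroCredit
(FirstBank wins every loan-to-value group but MetroCredit wins overall — FirstBank's loans skew toward the low-rate LTV over 85% group.)

MetroCredit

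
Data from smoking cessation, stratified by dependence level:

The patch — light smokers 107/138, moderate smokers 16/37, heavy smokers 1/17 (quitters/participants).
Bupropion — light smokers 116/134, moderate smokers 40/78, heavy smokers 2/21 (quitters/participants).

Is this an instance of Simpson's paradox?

Light smokers: the patch 107/138 = 77.5%, bupropion 116/134 = 86.6% → bupropion
Moderate smokers: the patch 16/37 = 43.2%, bupropion 40/78 = 51.3% → bupropion
Heavy smokers: the patch 1/17 = 5.9%, bupropion 2/21 = 9.5% → bupropion
Overall: the patch 124/192 = 64.6%, bupropion 158/233 = 67.8% → bupropion
Bupropion wins overall and in every dependence group — no reversal.

No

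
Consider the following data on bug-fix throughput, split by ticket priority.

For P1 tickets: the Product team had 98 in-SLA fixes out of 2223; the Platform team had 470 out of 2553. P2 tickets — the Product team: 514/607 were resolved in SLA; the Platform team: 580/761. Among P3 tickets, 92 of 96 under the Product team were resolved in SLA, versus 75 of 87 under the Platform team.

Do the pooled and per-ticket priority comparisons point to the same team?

P1: the Product team 98/2223 = 4.4%, the Platform team 470/2553 = 18.4% → the Platform team
P2: the Product team 514/607 = 84.7%, the Platform team 580/761 = 76.2% → the Product team
P3: the Product team 92/96 = 95.8%, the Platform team 75/87 = 86.2% → the Product team
Overall: the Product team 704/2926 = 24.1%, the Platform team 1125/3401 = 33.1% → the Platform team
Neither sweeps: the Product team wins 2 of 3 groups, the Platform team wins 1. The Platform team wins overall but not every group — no Simpson reversal.

No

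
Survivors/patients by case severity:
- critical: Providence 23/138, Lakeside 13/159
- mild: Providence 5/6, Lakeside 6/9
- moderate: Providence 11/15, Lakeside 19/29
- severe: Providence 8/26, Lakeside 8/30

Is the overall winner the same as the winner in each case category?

Yes

Critical: Providence 23/138 = 16.7%, Lakeside 13/159 = 8.2% → Providence
Mild: Providence 5/6 = 83.3%, Lakeside 6/9 = 66.7% → Providence
Moderate: Providence 11/15 = 73.3%, Lakeside 19/29 = 65.5% → Providence
Severe: Providence 8/26 = 30.8%, Lakeside 8/30 = 26.7% → Providence
Overall: Providence 47/185 = 25.4%, Lakeside 46/227 = 20.3% → Providence
Providence wins overall and in every case group — no reversal.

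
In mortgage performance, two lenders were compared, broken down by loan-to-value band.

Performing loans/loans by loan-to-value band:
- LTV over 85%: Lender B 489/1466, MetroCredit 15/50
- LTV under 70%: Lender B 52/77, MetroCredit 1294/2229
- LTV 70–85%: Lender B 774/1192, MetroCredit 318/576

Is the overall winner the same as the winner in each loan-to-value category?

LTV over 85%: Lender B 489/1466 = 33.4%, MetroCredit 15/50 = 30.0% → Lender B
LTV under 70%: Lender B 52/77 = 67.5%, MetroCredit 1294/2229 = 58.1% → Lender B
LTV 70–85%: Lender B 774/1192 = 64.9%, MetroCredit 318/576 = 55.2% → Lender B
Overall: Lender B 1315/2735 = 48.1%, MetroCredit 1627/2855 = 57.0% → MetroCredit
Lender B wins each loan-to-value group but MetroCredit wins overall — the comparison reverses. Lender B's loans skew toward LTV over 85%, which has a lower base rate.

No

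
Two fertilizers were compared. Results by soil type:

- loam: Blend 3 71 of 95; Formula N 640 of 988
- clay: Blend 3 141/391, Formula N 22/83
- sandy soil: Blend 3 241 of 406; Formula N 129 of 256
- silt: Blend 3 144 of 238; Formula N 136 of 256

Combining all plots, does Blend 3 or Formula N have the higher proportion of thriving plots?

Loam: Blend 3 71/95 = 74.7%, Formula N 640/988 = 64.8% → Blend 3
Clay: Blend 3 141/391 = 36.1%, Formula N 22/83 = 26.5% → Blend 3
Sandy soil: Blend 3 241/406 = 59.4%, Formula N 129/256 = 50.4% → Blend 3
Silt: Blend 3 144/238 = 60.5%, Formula N 136/256 = 53.1% → Blend 3
Overall: Blend 3 597/1130 = 52.8%, Formula N 927/1583 = 58.6% → Formula N
(Blend 3 wins every soil group but Formula N wins overall — Blend 3's plots skew toward the low-rate clay group.)

Formula N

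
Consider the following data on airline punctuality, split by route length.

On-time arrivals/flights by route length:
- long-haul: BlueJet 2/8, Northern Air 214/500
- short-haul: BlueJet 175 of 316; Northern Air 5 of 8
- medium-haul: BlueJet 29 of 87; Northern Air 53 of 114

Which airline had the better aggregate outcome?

BlueJet

Long-haul: BlueJet 2/8 = 25.0%, Northern Air 214/500 = 42.8% → Northern Air
Short-haul: BlueJet 175/316 = 55.4%, Northern Air 5/8 = 62.5% → Northern Air
Medium-haul: BlueJet 29/87 = 33.3%, Northern Air 53/114 = 46.5% → Northern Air
Overall: BlueJet 206/411 = 50.1%, Northern Air 272/622 = 43.7% → BlueJet
(Northern Air wins every route group but BlueJet wins overall — Northern Air's flights skew toward the low-rate long-haul group.)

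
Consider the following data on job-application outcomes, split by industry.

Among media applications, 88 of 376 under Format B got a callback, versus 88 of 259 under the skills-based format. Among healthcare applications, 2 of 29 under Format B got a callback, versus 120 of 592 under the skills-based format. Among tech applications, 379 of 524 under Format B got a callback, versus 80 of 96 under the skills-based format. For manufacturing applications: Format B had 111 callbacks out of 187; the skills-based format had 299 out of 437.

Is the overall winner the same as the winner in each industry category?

Media: Format B 88/376 = 23.4%, the skills-based format 88/259 = 34.0% → the skills-based format
Healthcare: Format B 2/29 = 6.9%, the skills-based format 120/592 = 20.3% → the skills-based format
Tech: Format B 379/524 = 72.3%, the skills-based format 80/96 = 83.3% → the skills-based format
Manufacturing: Format B 111/187 = 59.4%, the skills-based format 299/437 = 68.4% → the skills-based format
Overall: Format B 580/1116 = 52.0%, the skills-based format 587/1384 = 42.4% → Format B
The skills-based format wins each industry group but Format B wins overall — the comparison reverses. The skills-based format's applications skew toward healthcare, which has a lower base rate.

No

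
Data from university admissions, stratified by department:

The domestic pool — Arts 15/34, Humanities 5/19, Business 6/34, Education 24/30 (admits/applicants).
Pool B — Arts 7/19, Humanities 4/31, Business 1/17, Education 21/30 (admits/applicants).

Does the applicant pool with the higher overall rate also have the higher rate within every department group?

Arts: the domestic pool 15/34 = 44.1%, Pool B 7/19 = 36.8% → the domestic pool
Humanities: the domestic pool 5/19 = 26.3%, Pool B 4/31 = 12.9% → the domestic pool
Business: the domestic pool 6/34 = 17.6%, Pool B 1/17 = 5.9% → the domestic pool
Education: the domestic pool 24/30 = 80.0%, Pool B 21/30 = 70.0% → the domestic pool
Overall: the domestic pool 50/117 = 42.7%, Pool B 33/97 = 34.0% → the domestic pool
The domestic pool wins overall and in every department group — no reversal.

Yes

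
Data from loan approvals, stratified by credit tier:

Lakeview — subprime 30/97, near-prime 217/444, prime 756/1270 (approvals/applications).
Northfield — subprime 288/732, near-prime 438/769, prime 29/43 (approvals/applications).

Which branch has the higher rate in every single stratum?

Northfield

Subprime: Lakeview 30/97 = 30.9%, Northfield 288/732 = 39.3% → Northfield
Near-prime: Lakeview 217/444 = 48.9%, Northfield 438/769 = 57.0% → Northfield
Prime: Lakeview 756/1270 = 59.5%, Northfield 29/43 = 67.4% → Northfield
Northfield has the higher rate in all 3 groups.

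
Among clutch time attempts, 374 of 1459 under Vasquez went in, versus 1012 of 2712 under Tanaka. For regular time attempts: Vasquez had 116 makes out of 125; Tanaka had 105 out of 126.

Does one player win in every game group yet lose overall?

No

Clutch time: Vasquez 374/1459 = 25.6%, Tanaka 1012/2712 = 37.3% → Tanaka
Regular time: Vasquez 116/125 = 92.8%, Tanaka 105/126 = 83.3% → Vasquez
Overall: Vasquez 490/1584 = 30.9%, Tanaka 1117/2838 = 39.4% → Tanaka
Neither sweeps: Vasquez wins 1 of 2 groups, Tanaka wins 1. Tanaka wins overall but not every group — no Simpson reversal.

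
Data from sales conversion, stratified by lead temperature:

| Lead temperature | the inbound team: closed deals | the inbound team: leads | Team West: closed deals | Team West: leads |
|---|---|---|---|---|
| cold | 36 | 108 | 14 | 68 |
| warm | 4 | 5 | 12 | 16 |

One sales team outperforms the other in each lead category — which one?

Cold: the inbound team 36/108 = 33.3%, Team West 14/68 = 20.6% → the inbound team
Warm: the inbound team 4/5 = 80.0%, Team West 12/16 = 75.0% → the inbound team
The inbound team has the higher rate in both groups.

the inbound team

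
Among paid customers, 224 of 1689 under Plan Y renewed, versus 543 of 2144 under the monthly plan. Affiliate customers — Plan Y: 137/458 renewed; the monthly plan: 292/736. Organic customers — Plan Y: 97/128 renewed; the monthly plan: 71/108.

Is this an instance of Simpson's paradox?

No

Paid: Plan Y 224/1689 = 13.3%, the monthly plan 543/2144 = 25.3% → the monthly plan
Affiliate: Plan Y 137/458 = 29.9%, the monthly plan 292/736 = 39.7% → the monthly plan
Organic: Plan Y 97/128 = 75.8%, the monthly plan 71/108 = 65.7% → Plan Y
Overall: Plan Y 458/2275 = 20.1%, the monthly plan 906/2988 = 30.3% → the monthly plan
Neither sweeps: Plan Y wins 1 of 3 groups, the monthly plan wins 2. The monthly plan wins overall but not every group — no Simpson reversal.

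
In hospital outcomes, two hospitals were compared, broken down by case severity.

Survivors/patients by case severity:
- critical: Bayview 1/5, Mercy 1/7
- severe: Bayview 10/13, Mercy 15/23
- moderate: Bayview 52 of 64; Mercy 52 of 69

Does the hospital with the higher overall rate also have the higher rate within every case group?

Yes

Critical: Bayview 1/5 = 20.0%, Mercy 1/7 = 14.3% → Bayview
Severe: Bayview 10/13 = 76.9%, Mercy 15/23 = 65.2% → Bayview
Moderate: Bayview 52/64 = 81.2%, Mercy 52/69 = 75.4% → Bayview
Overall: Bayview 63/82 = 76.8%, Mercy 68/99 = 68.7% → Bayview
Bayview wins overall and in every case group — no reversal.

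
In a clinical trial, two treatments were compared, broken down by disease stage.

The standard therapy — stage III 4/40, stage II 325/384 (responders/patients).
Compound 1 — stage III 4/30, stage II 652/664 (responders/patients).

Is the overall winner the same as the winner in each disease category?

Yes

Stage III: the standard therapy 4/40 = 10.0%, Compound 1 4/30 = 13.3% → Compound 1
Stage II: the standard therapy 325/384 = 84.6%, Compound 1 652/664 = 98.2% → Compound 1
Overall: the standard therapy 329/424 = 77.6%, Compound 1 656/694 = 94.5% → Compound 1
Compound 1 wins overall and in every disease group — no reversal.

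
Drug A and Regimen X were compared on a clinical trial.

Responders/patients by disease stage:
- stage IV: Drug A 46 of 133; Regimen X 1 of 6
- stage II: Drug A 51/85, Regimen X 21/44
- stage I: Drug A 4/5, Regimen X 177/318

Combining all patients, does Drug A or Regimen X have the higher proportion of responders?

Stage IV: Drug A 46/133 = 34.6%, Regimen X 1/6 = 16.7% → Drug A
Stage II: Drug A 51/85 = 60.0%, Regimen X 21/44 = 47.7% → Drug A
Stage I: Drug A 4/5 = 80.0%, Regimen X 177/318 = 55.7% → Drug A
Overall: Drug A 101/223 = 45.3%, Regimen X 199/368 = 54.1% → Regimen X
(Drug A wins every disease group but Regimen X wins overall — Drug A's patients skew toward the low-rate stage IV group.)

Regimen X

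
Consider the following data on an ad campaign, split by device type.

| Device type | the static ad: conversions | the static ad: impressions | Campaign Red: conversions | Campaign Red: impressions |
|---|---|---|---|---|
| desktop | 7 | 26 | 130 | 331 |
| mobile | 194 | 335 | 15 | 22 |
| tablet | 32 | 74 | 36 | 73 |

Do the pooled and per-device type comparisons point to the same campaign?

No

Desktop: the static ad 7/26 = 26.9%, Campaign Red 130/331 = 39.3% → Campaign Red
Mobile: the static ad 194/335 = 57.9%, Campaign Red 15/22 = 68.2% → Campaign Red
Tablet: the static ad 32/74 = 43.2%, Campaign Red 36/73 = 49.3% → Campaign Red
Overall: the static ad 233/435 = 53.6%, Campaign Red 181/426 = 42.5% → the static ad
Campaign Red wins each device group but the static ad wins overall — the comparison reverses. Campaign Red's impressions skew toward desktop, which has a lower base rate.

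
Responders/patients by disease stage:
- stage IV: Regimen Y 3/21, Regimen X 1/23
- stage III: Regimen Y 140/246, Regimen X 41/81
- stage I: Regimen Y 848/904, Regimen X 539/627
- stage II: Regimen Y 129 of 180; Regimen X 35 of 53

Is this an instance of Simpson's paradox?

No

Stage IV: Regimen Y 3/21 = 14.3%, Regimen X 1/23 = 4.3% → Regimen Y
Stage III: Regimen Y 140/246 = 56.9%, Regimen X 41/81 = 50.6% → Regimen Y
Stage I: Regimen Y 848/904 = 93.8%, Regimen X 539/627 = 86.0% → Regimen Y
Stage II: Regimen Y 129/180 = 71.7%, Regimen X 35/53 = 66.0% → Regimen Y
Overall: Regimen Y 1120/1351 = 82.9%, Regimen X 616/784 = 78.6% → Regimen Y
Regimen Y wins overall and in every disease group — no reversal.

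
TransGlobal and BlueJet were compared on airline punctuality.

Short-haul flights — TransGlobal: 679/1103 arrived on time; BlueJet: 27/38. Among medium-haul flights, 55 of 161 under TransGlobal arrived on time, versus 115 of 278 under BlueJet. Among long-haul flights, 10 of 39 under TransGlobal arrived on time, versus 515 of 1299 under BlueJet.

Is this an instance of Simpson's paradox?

Short-haul: TransGlobal 679/1103 = 61.6%, BlueJet 27/38 = 71.1% → BlueJet
Medium-haul: TransGlobal 55/161 = 34.2%, BlueJet 115/278 = 41.4% → BlueJet
Long-haul: TransGlobal 10/39 = 25.6%, BlueJet 515/1299 = 39.6% → BlueJet
Overall: TransGlobal 744/1303 = 57.1%, BlueJet 657/1615 = 40.7% → TransGlobal
BlueJet wins each route group but TransGlobal wins overall — the comparison reverses. BlueJet's flights skew toward long-haul, which has a lower base rate.

Yes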